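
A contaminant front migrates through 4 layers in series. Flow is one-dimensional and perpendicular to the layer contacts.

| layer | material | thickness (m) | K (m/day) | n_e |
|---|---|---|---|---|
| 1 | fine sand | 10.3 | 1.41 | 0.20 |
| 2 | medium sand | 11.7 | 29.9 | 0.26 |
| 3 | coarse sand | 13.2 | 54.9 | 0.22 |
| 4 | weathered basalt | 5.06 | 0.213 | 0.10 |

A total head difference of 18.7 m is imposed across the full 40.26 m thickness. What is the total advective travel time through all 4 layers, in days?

With flow normal to the layers, continuity requires the same specific discharge q through every layer.
Σ(b_i/K_i) = 10.3/1.41 + 11.7/29.9 + 13.2/54.9 + 5.06/0.213 = 31.69 d.
q = Δh / Σ(b_i/K_i) = 18.7 / 31.69 = 0.5900 m/day.
In each layer the seepage velocity is v_i = q/n_i, so the layer transit time is t_i = b_i·n_i / q:
  layer 1 (fine sand): t_1 = 10.3 × 0.20 / 0.5900 = 3.491 d
  layer 2 (medium sand): t_2 = 11.7 × 0.26 / 0.5900 = 5.156 d
  layer 3 (coarse sand): t_3 = 13.2 × 0.22 / 0.5900 = 4.922 d
  layer 4 (weathered basalt): t_4 = 5.06 × 0.10 / 0.5900 = 0.8576 d
Total t = Σ t_i = 14.43 days.

14.4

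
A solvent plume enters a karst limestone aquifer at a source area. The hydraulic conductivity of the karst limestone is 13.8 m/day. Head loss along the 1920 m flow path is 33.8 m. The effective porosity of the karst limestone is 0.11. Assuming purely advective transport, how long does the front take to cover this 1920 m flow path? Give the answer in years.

2.38

Hydraulic gradient i = Δh / L = 33.8 / 1920 = 0.01760.
Darcy flux q = K · i = 13.80 × 0.01760 = 0.2429 m/day.
Seepage velocity v = q / n_e = 0.2429 / 0.11 = 2.209 m/day.
Travel time t = L / v = 1920 / 2.209 = 869.4 days = 2.380 years.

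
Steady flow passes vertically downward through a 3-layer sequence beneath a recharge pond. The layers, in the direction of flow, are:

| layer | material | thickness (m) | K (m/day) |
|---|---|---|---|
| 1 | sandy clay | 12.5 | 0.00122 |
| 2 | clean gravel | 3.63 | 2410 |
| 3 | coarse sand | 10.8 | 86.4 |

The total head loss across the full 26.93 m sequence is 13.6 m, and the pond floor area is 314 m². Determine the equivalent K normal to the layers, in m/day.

0.00263

Flow is perpendicular to layering, so the layers act in series and the equivalent K is the thickness-weighted harmonic mean.
Total thickness L = 12.5 + 3.63 + 10.8 = 26.93 m.
Σ(b_i/K_i) = 12.5/0.00122 + 3.63/2410 + 10.8/86.4 = 10246 d.
K_eq = L / Σ(b_i/K_i) = 26.93 / 10246 = 0.002628 m/day.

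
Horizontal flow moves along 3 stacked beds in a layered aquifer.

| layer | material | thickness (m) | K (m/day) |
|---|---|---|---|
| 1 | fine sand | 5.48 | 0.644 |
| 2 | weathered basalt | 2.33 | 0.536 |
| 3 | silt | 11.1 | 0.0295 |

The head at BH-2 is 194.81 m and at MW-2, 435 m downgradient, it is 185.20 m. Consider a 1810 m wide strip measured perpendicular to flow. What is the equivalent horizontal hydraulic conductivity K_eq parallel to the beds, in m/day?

Flow is parallel to layering, so each bed carries its own Darcy discharge and the transmissivities add.
Σ(K_i·b_i) = 0.644×5.48 + 0.536×2.33 + 0.0295×11.1 = 5.105 m²/day.
Total thickness b = 18.91 m, so K_eq = Σ(K_i·b_i)/b = 0.2700 m/day.

0.270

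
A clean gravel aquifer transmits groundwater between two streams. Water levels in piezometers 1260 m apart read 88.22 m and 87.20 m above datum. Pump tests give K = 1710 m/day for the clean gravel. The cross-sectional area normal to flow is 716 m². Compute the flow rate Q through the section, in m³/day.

991

Hydraulic gradient i = (88.22 − 87.20) / 1260 = 1.02 / 1260 = 0.0008095.
Darcy's law: Q = K · A · i = 1710 × 716.0 × 0.0008095 = 991.1 m³/day.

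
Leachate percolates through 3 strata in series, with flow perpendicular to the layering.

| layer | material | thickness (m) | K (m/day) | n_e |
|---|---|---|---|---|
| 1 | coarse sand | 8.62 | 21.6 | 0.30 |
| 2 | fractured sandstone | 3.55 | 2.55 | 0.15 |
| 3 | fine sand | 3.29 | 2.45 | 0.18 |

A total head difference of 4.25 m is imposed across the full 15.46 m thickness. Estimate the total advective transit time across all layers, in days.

2.74

With flow normal to the layers, continuity requires the same specific discharge q through every layer.
Σ(b_i/K_i) = 8.62/21.6 + 3.55/2.55 + 3.29/2.45 = 3.134 d.
q = Δh / Σ(b_i/K_i) = 4.25 / 3.134 = 1.356 m/day.
In each layer the seepage velocity is v_i = q/n_i, so the layer transit time is t_i = b_i·n_i / q:
  layer 1 (coarse sand): t_1 = 8.62 × 0.30 / 1.356 = 1.907 d
  layer 2 (fractured sandstone): t_2 = 3.55 × 0.15 / 1.356 = 0.3927 d
  layer 3 (fine sand): t_3 = 3.29 × 0.18 / 1.356 = 0.4367 d
Total t = Σ t_i = 2.736 days.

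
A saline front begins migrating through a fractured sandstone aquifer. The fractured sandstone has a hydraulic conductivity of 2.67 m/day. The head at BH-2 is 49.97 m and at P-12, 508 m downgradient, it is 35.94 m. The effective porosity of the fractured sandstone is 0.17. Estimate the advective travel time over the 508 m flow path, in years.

Hydraulic gradient i = (49.97 − 35.94) / 508 = 14.03 / 508 = 0.02762.
Darcy flux q = K · i = 2.670 × 0.02762 = 0.07374 m/day.
Seepage velocity v = q / n_e = 0.07374 / 0.17 = 0.4338 m/day.
Travel time t = L / v = 508 / 0.4338 = 1171 days = 3.206 years.

3.21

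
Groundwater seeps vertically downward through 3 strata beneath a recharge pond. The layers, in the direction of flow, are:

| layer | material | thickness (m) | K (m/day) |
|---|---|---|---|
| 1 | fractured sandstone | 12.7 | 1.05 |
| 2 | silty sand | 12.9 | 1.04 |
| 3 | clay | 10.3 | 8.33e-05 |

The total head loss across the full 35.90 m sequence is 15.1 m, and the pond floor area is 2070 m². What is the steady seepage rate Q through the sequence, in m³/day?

Flow is perpendicular to layering, so the layers act in series and the equivalent K is the thickness-weighted harmonic mean.
Total thickness L = 12.7 + 12.9 + 10.3 = 35.90 m.
Σ(b_i/K_i) = 12.7/1.05 + 12.9/1.04 + 10.3/8.33e-05 = 1.237e+05 d.
K_eq = L / Σ(b_i/K_i) = 35.90 / 1.237e+05 = 0.0002903 m/day.
Q = K_eq · A · (Δh/L) = 0.0002903 × 2070 × (15.1/35.90) = 0.2527 m³/day.

0.253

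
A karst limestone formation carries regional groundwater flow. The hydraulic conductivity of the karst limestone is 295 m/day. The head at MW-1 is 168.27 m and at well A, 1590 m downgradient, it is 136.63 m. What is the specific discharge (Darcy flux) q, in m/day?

5.87

Hydraulic gradient i = (168.27 − 136.63) / 1590 = 31.64 / 1590 = 0.01990.
Specific discharge q = K · i = 295.0 × 0.01990 = 5.870 m/day.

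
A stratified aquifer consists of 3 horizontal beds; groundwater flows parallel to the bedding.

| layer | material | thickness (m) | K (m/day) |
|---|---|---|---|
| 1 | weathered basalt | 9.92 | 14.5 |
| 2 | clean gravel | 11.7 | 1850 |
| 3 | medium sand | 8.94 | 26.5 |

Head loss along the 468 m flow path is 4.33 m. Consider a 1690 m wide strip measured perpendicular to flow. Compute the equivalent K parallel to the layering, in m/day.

721

Flow is parallel to layering, so each bed carries its own Darcy discharge and the transmissivities add.
Σ(K_i·b_i) = 14.5×9.92 + 1850×11.7 + 26.5×8.94 = 22026 m²/day.
Total thickness b = 30.56 m, so K_eq = Σ(K_i·b_i)/b = 720.7 m/day.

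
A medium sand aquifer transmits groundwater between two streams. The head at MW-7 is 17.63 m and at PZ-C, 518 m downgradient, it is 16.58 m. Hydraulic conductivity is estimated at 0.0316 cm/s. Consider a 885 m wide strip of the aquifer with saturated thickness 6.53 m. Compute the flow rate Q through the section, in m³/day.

Convert K: 0.0316 cm/s × 864 = 27.30 m/day.
Cross-sectional area A = 885 × 6.53 = 5779 m².
Hydraulic gradient i = (17.63 − 16.58) / 518 = 1.05 / 518 = 0.002027.
Darcy's law: Q = K · A · i = 27.30 × 5779 × 0.002027 = 319.8 m³/day.

320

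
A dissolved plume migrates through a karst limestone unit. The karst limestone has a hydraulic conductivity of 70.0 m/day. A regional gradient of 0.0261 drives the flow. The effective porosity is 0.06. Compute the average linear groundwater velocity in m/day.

Hydraulic gradient i = 0.0261.
Darcy flux q = K · i = 70.00 × 0.02610 = 1.827 m/day.
Seepage velocity v = q / n_e = 1.827 / 0.06 = 30.45 m/day.

30.5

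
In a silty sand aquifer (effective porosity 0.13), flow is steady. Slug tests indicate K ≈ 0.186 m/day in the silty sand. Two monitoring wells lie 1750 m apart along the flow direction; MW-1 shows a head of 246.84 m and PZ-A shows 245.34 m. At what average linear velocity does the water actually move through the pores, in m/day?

Hydraulic gradient i = (246.84 − 245.34) / 1750 = 1.5 / 1750 = 0.0008571.
Darcy flux q = K · i = 0.1860 × 0.0008571 = 0.0001594 m/day.
Seepage velocity v = q / n_e = 0.0001594 / 0.13 = 0.001226 m/day.

0.00123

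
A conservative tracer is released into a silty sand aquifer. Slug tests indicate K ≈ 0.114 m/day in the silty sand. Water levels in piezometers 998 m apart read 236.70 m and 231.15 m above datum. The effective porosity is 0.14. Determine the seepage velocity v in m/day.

Hydraulic gradient i = (236.70 − 231.15) / 998 = 5.55 / 998 = 0.005561.
Darcy flux q = K · i = 0.1140 × 0.005561 = 0.0006340 m/day.
Seepage velocity v = q / n_e = 0.0006340 / 0.14 = 0.004528 m/day.

0.00453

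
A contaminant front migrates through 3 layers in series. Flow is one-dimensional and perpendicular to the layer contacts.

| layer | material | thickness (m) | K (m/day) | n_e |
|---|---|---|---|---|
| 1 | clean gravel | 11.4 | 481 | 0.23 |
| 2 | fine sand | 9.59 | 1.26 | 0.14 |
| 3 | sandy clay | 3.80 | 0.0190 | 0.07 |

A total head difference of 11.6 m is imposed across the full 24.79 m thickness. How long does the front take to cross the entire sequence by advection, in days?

With flow normal to the layers, continuity requires the same specific discharge q through every layer.
Σ(b_i/K_i) = 11.4/481 + 9.59/1.26 + 3.80/0.0190 = 207.6 d.
q = Δh / Σ(b_i/K_i) = 11.6 / 207.6 = 0.05587 m/day.
In each layer the seepage velocity is v_i = q/n_i, so the layer transit time is t_i = b_i·n_i / q:
  layer 1 (clean gravel): t_1 = 11.4 × 0.23 / 0.05587 = 46.93 d
  layer 2 (fine sand): t_2 = 9.59 × 0.14 / 0.05587 = 24.03 d
  layer 3 (sandy clay): t_3 = 3.80 × 0.07 / 0.05587 = 4.761 d
Total t = Σ t_i = 75.73 days.

75.7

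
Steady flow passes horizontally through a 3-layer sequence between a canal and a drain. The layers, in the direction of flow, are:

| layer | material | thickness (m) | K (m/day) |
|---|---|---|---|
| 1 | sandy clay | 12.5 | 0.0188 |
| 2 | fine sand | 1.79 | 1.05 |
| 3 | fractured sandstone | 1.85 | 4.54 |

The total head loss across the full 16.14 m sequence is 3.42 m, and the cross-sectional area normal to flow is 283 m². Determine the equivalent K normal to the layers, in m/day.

0.0242

Flow is perpendicular to layering, so the layers act in series and the equivalent K is the thickness-weighted harmonic mean.
Total thickness L = 12.5 + 1.79 + 1.85 = 16.14 m.
Σ(b_i/K_i) = 12.5/0.0188 + 1.79/1.05 + 1.85/4.54 = 667.0 d.
K_eq = L / Σ(b_i/K_i) = 16.14 / 667.0 = 0.02420 m/day.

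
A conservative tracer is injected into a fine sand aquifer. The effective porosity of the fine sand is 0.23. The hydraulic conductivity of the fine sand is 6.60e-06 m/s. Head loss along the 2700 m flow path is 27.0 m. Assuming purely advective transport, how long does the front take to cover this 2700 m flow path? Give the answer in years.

298

Convert K: 6.60e-06 m/s × 86400 = 0.5702 m/day.
Hydraulic gradient i = Δh / L = 27.0 / 2700 = 0.01000.
Darcy flux q = K · i = 0.5702 × 0.01000 = 0.005702 m/day.
Seepage velocity v = q / n_e = 0.005702 / 0.23 = 0.02479 m/day.
Travel time t = L / v = 2700 / 0.02479 = 1.089e+05 days = 298.2 years.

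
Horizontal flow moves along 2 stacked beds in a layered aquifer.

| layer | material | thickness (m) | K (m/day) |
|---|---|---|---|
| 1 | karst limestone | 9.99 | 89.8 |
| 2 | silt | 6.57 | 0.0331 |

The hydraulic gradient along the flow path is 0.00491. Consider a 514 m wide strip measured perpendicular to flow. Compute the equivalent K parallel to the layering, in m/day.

Flow is parallel to layering, so each bed carries its own Darcy discharge and the transmissivities add.
Σ(K_i·b_i) = 89.8×9.99 + 0.0331×6.57 = 897.3 m²/day.
Total thickness b = 16.56 m, so K_eq = Σ(K_i·b_i)/b = 54.19 m/day.

54.2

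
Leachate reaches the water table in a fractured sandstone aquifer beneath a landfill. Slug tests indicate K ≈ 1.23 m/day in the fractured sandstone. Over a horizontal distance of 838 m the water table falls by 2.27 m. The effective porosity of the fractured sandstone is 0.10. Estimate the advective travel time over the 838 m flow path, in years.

Hydraulic gradient i = Δh / L = 2.27 / 838 = 0.002709.
Darcy flux q = K · i = 1.230 × 0.002709 = 0.003332 m/day.
Seepage velocity v = q / n_e = 0.003332 / 0.10 = 0.03332 m/day.
Travel time t = L / v = 838 / 0.03332 = 25151 days = 68.86 years.

68.9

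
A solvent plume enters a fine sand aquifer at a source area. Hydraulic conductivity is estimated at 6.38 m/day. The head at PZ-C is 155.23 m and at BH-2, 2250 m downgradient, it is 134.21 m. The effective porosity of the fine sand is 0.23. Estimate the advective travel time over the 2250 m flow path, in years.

23.8

Hydraulic gradient i = (155.23 − 134.21) / 2250 = 21.02 / 2250 = 0.009342.
Darcy flux q = K · i = 6.380 × 0.009342 = 0.05960 m/day.
Seepage velocity v = q / n_e = 0.05960 / 0.23 = 0.2591 m/day.
Travel time t = L / v = 2250 / 0.2591 = 8682 days = 23.77 years.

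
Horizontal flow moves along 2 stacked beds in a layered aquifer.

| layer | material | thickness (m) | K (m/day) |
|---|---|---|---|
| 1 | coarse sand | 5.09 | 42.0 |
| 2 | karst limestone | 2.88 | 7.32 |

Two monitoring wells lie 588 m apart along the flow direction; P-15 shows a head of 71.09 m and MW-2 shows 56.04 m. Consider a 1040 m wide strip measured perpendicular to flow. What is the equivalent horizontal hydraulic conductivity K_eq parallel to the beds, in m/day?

29.5

Flow is parallel to layering, so each bed carries its own Darcy discharge and the transmissivities add.
Σ(K_i·b_i) = 42.0×5.09 + 7.32×2.88 = 234.9 m²/day.
Total thickness b = 7.970 m, so K_eq = Σ(K_i·b_i)/b = 29.47 m/day.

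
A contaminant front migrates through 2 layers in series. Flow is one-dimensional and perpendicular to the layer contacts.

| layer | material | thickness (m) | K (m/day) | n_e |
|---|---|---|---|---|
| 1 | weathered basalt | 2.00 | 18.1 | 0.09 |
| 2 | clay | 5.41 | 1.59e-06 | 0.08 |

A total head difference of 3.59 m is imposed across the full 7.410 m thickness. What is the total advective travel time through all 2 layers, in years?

With flow normal to the layers, continuity requires the same specific discharge q through every layer.
Σ(b_i/K_i) = 2.00/18.1 + 5.41/1.59e-06 = 3.403e+06 d.
q = Δh / Σ(b_i/K_i) = 3.59 / 3.403e+06 = 1.055e-06 m/day.
In each layer the seepage velocity is v_i = q/n_i, so the layer transit time is t_i = b_i·n_i / q:
  layer 1 (weathered basalt): t_1 = 2.00 × 0.09 / 1.055e-06 = 1.706e+05 d
  layer 2 (clay): t_2 = 5.41 × 0.08 / 1.055e-06 = 4.102e+05 d
Total t = Σ t_i = 5.808e+05 days = 1590 years.

1590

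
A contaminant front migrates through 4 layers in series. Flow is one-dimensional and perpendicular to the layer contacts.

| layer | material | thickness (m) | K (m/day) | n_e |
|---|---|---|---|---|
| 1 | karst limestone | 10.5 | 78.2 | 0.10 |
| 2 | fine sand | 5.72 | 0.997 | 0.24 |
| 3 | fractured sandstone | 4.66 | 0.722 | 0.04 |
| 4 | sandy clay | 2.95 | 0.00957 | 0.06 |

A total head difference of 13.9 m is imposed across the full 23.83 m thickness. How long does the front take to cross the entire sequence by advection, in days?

With flow normal to the layers, continuity requires the same specific discharge q through every layer.
Σ(b_i/K_i) = 10.5/78.2 + 5.72/0.997 + 4.66/0.722 + 2.95/0.00957 = 320.6 d.
q = Δh / Σ(b_i/K_i) = 13.9 / 320.6 = 0.04336 m/day.
In each layer the seepage velocity is v_i = q/n_i, so the layer transit time is t_i = b_i·n_i / q:
  layer 1 (karst limestone): t_1 = 10.5 × 0.10 / 0.04336 = 24.22 d
  layer 2 (fine sand): t_2 = 5.72 × 0.24 / 0.04336 = 31.66 d
  layer 3 (fractured sandstone): t_3 = 4.66 × 0.04 / 0.04336 = 4.299 d
  layer 4 (sandy clay): t_4 = 2.95 × 0.06 / 0.04336 = 4.082 d
Total t = Σ t_i = 64.26 days.

64.3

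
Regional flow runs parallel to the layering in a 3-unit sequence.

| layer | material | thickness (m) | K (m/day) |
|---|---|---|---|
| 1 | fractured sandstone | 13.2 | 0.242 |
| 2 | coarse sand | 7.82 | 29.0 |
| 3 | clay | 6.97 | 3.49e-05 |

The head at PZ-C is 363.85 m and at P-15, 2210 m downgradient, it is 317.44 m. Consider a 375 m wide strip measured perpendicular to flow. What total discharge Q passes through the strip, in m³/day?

1810

Flow is parallel to layering, so each bed carries its own Darcy discharge and the transmissivities add.
Σ(K_i·b_i) = 0.242×13.2 + 29.0×7.82 + 3.49e-05×6.97 = 230.0 m²/day.
Hydraulic gradient i = (363.85 − 317.44) / 2210 = 46.41 / 2210 = 0.02100.
Q = Σ(K_i·b_i) · W · i = 230.0 × 375 × 0.02100 = 1811 m³/day.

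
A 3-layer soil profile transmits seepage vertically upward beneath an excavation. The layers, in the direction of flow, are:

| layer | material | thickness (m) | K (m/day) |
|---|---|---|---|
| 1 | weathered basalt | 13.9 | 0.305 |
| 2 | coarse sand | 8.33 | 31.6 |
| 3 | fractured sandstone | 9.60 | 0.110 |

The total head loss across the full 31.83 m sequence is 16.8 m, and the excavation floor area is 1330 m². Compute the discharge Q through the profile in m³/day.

Flow is perpendicular to layering, so the layers act in series and the equivalent K is the thickness-weighted harmonic mean.
Total thickness L = 13.9 + 8.33 + 9.60 = 31.83 m.
Σ(b_i/K_i) = 13.9/0.305 + 8.33/31.6 + 9.60/0.110 = 133.1 d.
K_eq = L / Σ(b_i/K_i) = 31.83 / 133.1 = 0.2391 m/day.
Q = K_eq · A · (Δh/L) = 0.2391 × 1330 × (16.8/31.83) = 167.9 m³/day.

168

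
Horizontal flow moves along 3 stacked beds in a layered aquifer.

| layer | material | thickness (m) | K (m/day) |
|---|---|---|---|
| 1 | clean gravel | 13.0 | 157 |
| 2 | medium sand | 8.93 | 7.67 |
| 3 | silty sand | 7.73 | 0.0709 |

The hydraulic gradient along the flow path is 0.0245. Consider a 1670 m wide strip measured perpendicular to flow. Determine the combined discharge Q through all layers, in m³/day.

Flow is parallel to layering, so each bed carries its own Darcy discharge and the transmissivities add.
Σ(K_i·b_i) = 157×13.0 + 7.67×8.93 + 0.0709×7.73 = 2110 m²/day.
Hydraulic gradient i = 0.0245.
Q = Σ(K_i·b_i) · W · i = 2110 × 1670 × 0.02450 = 86332 m³/day.

86300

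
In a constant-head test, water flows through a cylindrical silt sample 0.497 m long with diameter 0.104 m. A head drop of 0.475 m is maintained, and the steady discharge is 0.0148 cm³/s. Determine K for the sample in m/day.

0.158

Cross-sectional area A = π·(d/2)² = π × (0.104/2)² = 0.008495 m².
Convert discharge: 0.0148 cm³/s = 1.480e-08 m³/s.
Darcy's law rearranged: K = Q·L / (A·Δh) = 1.480e-08 × 0.497 / (0.008495 × 0.475) = 1.823e-06 m/s = 0.1575 m/day.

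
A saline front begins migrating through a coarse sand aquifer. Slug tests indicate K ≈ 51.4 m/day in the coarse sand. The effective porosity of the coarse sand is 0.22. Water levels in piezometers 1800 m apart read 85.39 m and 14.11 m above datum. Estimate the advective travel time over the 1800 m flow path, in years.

Hydraulic gradient i = (85.39 − 14.11) / 1800 = 71.28 / 1800 = 0.03960.
Darcy flux q = K · i = 51.40 × 0.03960 = 2.035 m/day.
Seepage velocity v = q / n_e = 2.035 / 0.22 = 9.252 m/day.
Travel time t = L / v = 1800 / 9.252 = 194.6 days = 0.5327 years.

0.533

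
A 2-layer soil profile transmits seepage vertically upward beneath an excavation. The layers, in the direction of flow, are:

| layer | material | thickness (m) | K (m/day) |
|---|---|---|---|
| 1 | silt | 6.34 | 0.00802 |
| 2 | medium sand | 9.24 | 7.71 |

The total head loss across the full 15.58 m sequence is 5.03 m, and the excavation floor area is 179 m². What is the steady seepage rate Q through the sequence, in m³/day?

Flow is perpendicular to layering, so the layers act in series and the equivalent K is the thickness-weighted harmonic mean.
Total thickness L = 6.34 + 9.24 = 15.58 m.
Σ(b_i/K_i) = 6.34/0.00802 + 9.24/7.71 = 791.7 d.
K_eq = L / Σ(b_i/K_i) = 15.58 / 791.7 = 0.01968 m/day.
Q = K_eq · A · (Δh/L) = 0.01968 × 179 × (5.03/15.58) = 1.137 m³/day.

1.14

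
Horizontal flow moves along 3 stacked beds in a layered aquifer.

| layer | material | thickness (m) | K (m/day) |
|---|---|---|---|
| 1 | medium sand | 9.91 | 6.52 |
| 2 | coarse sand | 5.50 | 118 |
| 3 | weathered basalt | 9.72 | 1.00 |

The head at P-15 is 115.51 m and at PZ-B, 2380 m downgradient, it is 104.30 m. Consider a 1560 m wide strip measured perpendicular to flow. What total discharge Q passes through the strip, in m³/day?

Flow is parallel to layering, so each bed carries its own Darcy discharge and the transmissivities add.
Σ(K_i·b_i) = 6.52×9.91 + 118×5.50 + 1.00×9.72 = 723.3 m²/day.
Hydraulic gradient i = (115.51 − 104.30) / 2380 = 11.21 / 2380 = 0.004710.
Q = Σ(K_i·b_i) · W · i = 723.3 × 1560 × 0.004710 = 5315 m³/day.

5310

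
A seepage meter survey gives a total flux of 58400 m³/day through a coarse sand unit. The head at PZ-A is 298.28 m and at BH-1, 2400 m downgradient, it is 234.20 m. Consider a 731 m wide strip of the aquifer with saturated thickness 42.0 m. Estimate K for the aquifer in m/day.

71.2

Cross-sectional area A = 731 × 42.0 = 30702 m².
Hydraulic gradient i = (298.28 − 234.20) / 2400 = 64.08 / 2400 = 0.02670.
From Q = K·A·i, K = Q / (A·i) = 58400 / (30702 × 0.02670) = 71.24 m/day.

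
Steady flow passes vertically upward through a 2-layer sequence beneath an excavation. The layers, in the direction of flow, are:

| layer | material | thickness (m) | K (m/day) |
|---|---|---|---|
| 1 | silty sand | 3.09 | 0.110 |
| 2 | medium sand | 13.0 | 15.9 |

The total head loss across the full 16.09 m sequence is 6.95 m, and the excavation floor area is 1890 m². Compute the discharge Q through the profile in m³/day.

Flow is perpendicular to layering, so the layers act in series and the equivalent K is the thickness-weighted harmonic mean.
Total thickness L = 3.09 + 13.0 = 16.09 m.
Σ(b_i/K_i) = 3.09/0.110 + 13.0/15.9 = 28.91 d.
K_eq = L / Σ(b_i/K_i) = 16.09 / 28.91 = 0.5566 m/day.
Q = K_eq · A · (Δh/L) = 0.5566 × 1890 × (6.95/16.09) = 454.4 m³/day.

454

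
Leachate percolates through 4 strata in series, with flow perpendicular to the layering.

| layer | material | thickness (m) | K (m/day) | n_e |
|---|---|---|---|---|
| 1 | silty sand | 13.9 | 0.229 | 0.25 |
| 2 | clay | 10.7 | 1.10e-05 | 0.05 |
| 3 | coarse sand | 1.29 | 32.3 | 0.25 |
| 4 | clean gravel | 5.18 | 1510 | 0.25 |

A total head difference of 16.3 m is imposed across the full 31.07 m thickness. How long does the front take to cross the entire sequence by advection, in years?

920

With flow normal to the layers, continuity requires the same specific discharge q through every layer.
Σ(b_i/K_i) = 13.9/0.229 + 10.7/1.10e-05 + 1.29/32.3 + 5.18/1510 = 9.728e+05 d.
q = Δh / Σ(b_i/K_i) = 16.3 / 9.728e+05 = 1.676e-05 m/day.
In each layer the seepage velocity is v_i = q/n_i, so the layer transit time is t_i = b_i·n_i / q:
  layer 1 (silty sand): t_1 = 13.9 × 0.25 / 1.676e-05 = 2.074e+05 d
  layer 2 (clay): t_2 = 10.7 × 0.05 / 1.676e-05 = 31929 d
  layer 3 (coarse sand): t_3 = 1.29 × 0.25 / 1.676e-05 = 19247 d
  layer 4 (clean gravel): t_4 = 5.18 × 0.25 / 1.676e-05 = 77286 d
Total t = Σ t_i = 3.359e+05 days = 919.5 years.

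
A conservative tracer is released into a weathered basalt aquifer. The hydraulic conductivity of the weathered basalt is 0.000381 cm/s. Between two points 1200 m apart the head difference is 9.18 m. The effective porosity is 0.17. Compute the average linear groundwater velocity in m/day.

Convert K: 0.000381 cm/s × 864 = 0.3292 m/day.
Hydraulic gradient i = Δh / L = 9.18 / 1200 = 0.007650.
Darcy flux q = K · i = 0.3292 × 0.007650 = 0.002518 m/day.
Seepage velocity v = q / n_e = 0.002518 / 0.17 = 0.01481 m/day.

0.0148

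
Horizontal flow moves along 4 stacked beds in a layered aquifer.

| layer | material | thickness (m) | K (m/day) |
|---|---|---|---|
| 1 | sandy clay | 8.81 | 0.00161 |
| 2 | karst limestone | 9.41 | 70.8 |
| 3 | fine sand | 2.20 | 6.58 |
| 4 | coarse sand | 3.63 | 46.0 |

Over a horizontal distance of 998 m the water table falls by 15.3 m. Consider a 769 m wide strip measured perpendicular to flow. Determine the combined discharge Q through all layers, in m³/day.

9990

Flow is parallel to layering, so each bed carries its own Darcy discharge and the transmissivities add.
Σ(K_i·b_i) = 0.00161×8.81 + 70.8×9.41 + 6.58×2.20 + 46.0×3.63 = 847.7 m²/day.
Hydraulic gradient i = Δh / L = 15.3 / 998 = 0.01533.
Q = Σ(K_i·b_i) · W · i = 847.7 × 769 × 0.01533 = 9994 m³/day.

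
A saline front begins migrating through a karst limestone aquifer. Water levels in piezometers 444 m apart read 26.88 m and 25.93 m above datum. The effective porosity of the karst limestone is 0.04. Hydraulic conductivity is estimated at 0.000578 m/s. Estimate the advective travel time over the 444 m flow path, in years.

Convert K: 0.000578 m/s × 86400 = 49.94 m/day.
Hydraulic gradient i = (26.88 − 25.93) / 444 = 0.95 / 444 = 0.002140.
Darcy flux q = K · i = 49.94 × 0.002140 = 0.1069 m/day.
Seepage velocity v = q / n_e = 0.1069 / 0.04 = 2.671 m/day.
Travel time t = L / v = 444 / 2.671 = 166.2 days = 0.4551 years.

0.455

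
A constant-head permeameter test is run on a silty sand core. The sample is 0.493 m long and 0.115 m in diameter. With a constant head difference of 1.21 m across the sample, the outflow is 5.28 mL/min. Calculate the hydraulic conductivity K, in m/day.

Cross-sectional area A = π·(d/2)² = π × (0.115/2)² = 0.01039 m².
Convert discharge: 5.28 mL/min = 8.800e-08 m³/s.
Darcy's law rearranged: K = Q·L / (A·Δh) = 8.800e-08 × 0.493 / (0.01039 × 1.21) = 3.452e-06 m/s = 0.2982 m/day.

0.298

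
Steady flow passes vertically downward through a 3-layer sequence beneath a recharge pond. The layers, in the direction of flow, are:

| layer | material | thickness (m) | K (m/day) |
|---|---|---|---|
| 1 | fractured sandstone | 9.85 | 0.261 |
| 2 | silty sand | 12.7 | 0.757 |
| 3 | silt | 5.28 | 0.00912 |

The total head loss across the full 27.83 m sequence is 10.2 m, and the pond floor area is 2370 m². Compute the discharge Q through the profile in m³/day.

38.2

Flow is perpendicular to layering, so the layers act in series and the equivalent K is the thickness-weighted harmonic mean.
Total thickness L = 9.85 + 12.7 + 5.28 = 27.83 m.
Σ(b_i/K_i) = 9.85/0.261 + 12.7/0.757 + 5.28/0.00912 = 633.5 d.
K_eq = L / Σ(b_i/K_i) = 27.83 / 633.5 = 0.04393 m/day.
Q = K_eq · A · (Δh/L) = 0.04393 × 2370 × (10.2/27.83) = 38.16 m³/day.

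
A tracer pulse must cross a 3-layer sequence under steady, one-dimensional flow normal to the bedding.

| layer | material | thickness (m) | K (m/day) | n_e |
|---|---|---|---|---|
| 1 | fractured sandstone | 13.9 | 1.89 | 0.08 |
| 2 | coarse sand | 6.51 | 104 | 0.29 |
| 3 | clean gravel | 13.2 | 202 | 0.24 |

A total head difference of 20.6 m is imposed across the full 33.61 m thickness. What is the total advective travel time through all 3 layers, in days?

2.24

With flow normal to the layers, continuity requires the same specific discharge q through every layer.
Σ(b_i/K_i) = 13.9/1.89 + 6.51/104 + 13.2/202 = 7.482 d.
q = Δh / Σ(b_i/K_i) = 20.6 / 7.482 = 2.753 m/day.
In each layer the seepage velocity is v_i = q/n_i, so the layer transit time is t_i = b_i·n_i / q:
  layer 1 (fractured sandstone): t_1 = 13.9 × 0.08 / 2.753 = 0.4039 d
  layer 2 (coarse sand): t_2 = 6.51 × 0.29 / 2.753 = 0.6857 d
  layer 3 (clean gravel): t_3 = 13.2 × 0.24 / 2.753 = 1.151 d
Total t = Σ t_i = 2.240 days.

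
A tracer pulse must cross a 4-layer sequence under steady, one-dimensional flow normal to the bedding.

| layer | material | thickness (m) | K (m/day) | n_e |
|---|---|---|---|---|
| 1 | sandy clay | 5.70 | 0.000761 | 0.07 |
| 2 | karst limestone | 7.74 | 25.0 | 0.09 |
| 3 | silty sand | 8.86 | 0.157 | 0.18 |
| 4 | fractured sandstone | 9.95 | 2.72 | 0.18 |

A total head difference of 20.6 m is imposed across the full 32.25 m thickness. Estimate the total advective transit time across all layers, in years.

4.50

With flow normal to the layers, continuity requires the same specific discharge q through every layer.
Σ(b_i/K_i) = 5.70/0.000761 + 7.74/25.0 + 8.86/0.157 + 9.95/2.72 = 7551 d.
q = Δh / Σ(b_i/K_i) = 20.6 / 7551 = 0.002728 m/day.
In each layer the seepage velocity is v_i = q/n_i, so the layer transit time is t_i = b_i·n_i / q:
  layer 1 (sandy clay): t_1 = 5.70 × 0.07 / 0.002728 = 146.2 d
  layer 2 (karst limestone): t_2 = 7.74 × 0.09 / 0.002728 = 255.3 d
  layer 3 (silty sand): t_3 = 8.86 × 0.18 / 0.002728 = 584.5 d
  layer 4 (fractured sandstone): t_4 = 9.95 × 0.18 / 0.002728 = 656.5 d
Total t = Σ t_i = 1643 days = 4.497 years.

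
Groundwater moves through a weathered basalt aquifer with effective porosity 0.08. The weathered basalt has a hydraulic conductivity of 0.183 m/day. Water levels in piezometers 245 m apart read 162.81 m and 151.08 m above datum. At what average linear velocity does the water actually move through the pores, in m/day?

Hydraulic gradient i = (162.81 − 151.08) / 245 = 11.73 / 245 = 0.04788.
Darcy flux q = K · i = 0.1830 × 0.04788 = 0.008762 m/day.
Seepage velocity v = q / n_e = 0.008762 / 0.08 = 0.1095 m/day.

0.110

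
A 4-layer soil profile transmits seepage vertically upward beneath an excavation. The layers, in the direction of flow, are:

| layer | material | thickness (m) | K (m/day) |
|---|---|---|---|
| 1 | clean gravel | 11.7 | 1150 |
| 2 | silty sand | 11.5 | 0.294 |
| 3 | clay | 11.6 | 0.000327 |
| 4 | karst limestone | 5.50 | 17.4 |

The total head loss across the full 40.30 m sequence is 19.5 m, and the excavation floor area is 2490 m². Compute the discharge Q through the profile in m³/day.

1.37

Flow is perpendicular to layering, so the layers act in series and the equivalent K is the thickness-weighted harmonic mean.
Total thickness L = 11.7 + 11.5 + 11.6 + 5.50 = 40.30 m.
Σ(b_i/K_i) = 11.7/1150 + 11.5/0.294 + 11.6/0.000327 + 5.50/17.4 = 35513 d.
K_eq = L / Σ(b_i/K_i) = 40.30 / 35513 = 0.001135 m/day.
Q = K_eq · A · (Δh/L) = 0.001135 × 2490 × (19.5/40.30) = 1.367 m³/day.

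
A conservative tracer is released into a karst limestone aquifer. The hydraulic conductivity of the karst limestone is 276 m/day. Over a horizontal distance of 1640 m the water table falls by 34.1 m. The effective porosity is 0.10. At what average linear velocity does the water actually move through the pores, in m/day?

Hydraulic gradient i = Δh / L = 34.1 / 1640 = 0.02079.
Darcy flux q = K · i = 276.0 × 0.02079 = 5.739 m/day.
Seepage velocity v = q / n_e = 5.739 / 0.10 = 57.39 m/day.

57.4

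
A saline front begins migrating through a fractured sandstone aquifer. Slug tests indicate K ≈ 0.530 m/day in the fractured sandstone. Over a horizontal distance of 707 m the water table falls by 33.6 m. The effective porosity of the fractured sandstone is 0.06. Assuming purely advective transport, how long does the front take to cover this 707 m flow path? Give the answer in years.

4.61

Hydraulic gradient i = Δh / L = 33.6 / 707 = 0.04752.
Darcy flux q = K · i = 0.5300 × 0.04752 = 0.02519 m/day.
Seepage velocity v = q / n_e = 0.02519 / 0.06 = 0.4198 m/day.
Travel time t = L / v = 707 / 0.4198 = 1684 days = 4.611 years.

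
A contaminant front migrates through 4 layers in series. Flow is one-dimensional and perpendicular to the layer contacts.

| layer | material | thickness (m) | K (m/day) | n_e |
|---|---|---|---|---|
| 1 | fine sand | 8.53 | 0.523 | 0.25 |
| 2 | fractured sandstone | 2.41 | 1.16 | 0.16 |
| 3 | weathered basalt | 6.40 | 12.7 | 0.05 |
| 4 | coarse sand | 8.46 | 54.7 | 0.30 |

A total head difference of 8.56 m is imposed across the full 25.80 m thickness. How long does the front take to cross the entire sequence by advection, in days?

With flow normal to the layers, continuity requires the same specific discharge q through every layer.
Σ(b_i/K_i) = 8.53/0.523 + 2.41/1.16 + 6.40/12.7 + 8.46/54.7 = 19.05 d.
q = Δh / Σ(b_i/K_i) = 8.56 / 19.05 = 0.4494 m/day.
In each layer the seepage velocity is v_i = q/n_i, so the layer transit time is t_i = b_i·n_i / q:
  layer 1 (fine sand): t_1 = 8.53 × 0.25 / 0.4494 = 4.745 d
  layer 2 (fractured sandstone): t_2 = 2.41 × 0.16 / 0.4494 = 0.8580 d
  layer 3 (weathered basalt): t_3 = 6.40 × 0.05 / 0.4494 = 0.7120 d
  layer 4 (coarse sand): t_4 = 8.46 × 0.30 / 0.4494 = 5.647 d
Total t = Σ t_i = 11.96 days.

12.0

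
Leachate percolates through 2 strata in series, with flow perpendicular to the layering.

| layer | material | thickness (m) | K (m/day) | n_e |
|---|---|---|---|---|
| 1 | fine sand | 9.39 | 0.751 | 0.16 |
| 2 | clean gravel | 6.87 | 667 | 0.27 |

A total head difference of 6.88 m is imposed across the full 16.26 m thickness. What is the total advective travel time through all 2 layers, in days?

6.11

With flow normal to the layers, continuity requires the same specific discharge q through every layer.
Σ(b_i/K_i) = 9.39/0.751 + 6.87/667 = 12.51 d.
q = Δh / Σ(b_i/K_i) = 6.88 / 12.51 = 0.5498 m/day.
In each layer the seepage velocity is v_i = q/n_i, so the layer transit time is t_i = b_i·n_i / q:
  layer 1 (fine sand): t_1 = 9.39 × 0.16 / 0.5498 = 2.733 d
  layer 2 (clean gravel): t_2 = 6.87 × 0.27 / 0.5498 = 3.374 d
Total t = Σ t_i = 6.106 days.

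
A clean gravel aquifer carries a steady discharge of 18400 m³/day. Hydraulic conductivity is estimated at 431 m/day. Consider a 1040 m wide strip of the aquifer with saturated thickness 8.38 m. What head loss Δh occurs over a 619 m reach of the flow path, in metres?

Cross-sectional area A = 1040 × 8.38 = 8715 m².
From Q = K·A·i, i = Q / (K·A) = 18400 / (431.0 × 8715) = 0.004899.
Head loss Δh = i · L = 0.004899 × 619 = 3.032 m.

3.03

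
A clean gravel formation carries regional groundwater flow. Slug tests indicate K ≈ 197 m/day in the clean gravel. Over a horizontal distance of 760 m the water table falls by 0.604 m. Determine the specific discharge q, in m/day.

Hydraulic gradient i = Δh / L = 0.604 / 760 = 0.0007947.
Specific discharge q = K · i = 197.0 × 0.0007947 = 0.1566 m/day.

0.157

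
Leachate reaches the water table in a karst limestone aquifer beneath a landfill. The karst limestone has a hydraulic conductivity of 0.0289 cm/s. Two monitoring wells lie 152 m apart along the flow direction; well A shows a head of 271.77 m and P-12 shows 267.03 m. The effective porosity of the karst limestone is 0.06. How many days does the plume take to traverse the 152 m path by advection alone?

11.7

Convert K: 0.0289 cm/s × 864 = 24.97 m/day.
Hydraulic gradient i = (271.77 − 267.03) / 152 = 4.74 / 152 = 0.03118.
Darcy flux q = K · i = 24.97 × 0.03118 = 0.7787 m/day.
Seepage velocity v = q / n_e = 0.7787 / 0.06 = 12.98 m/day.
Travel time t = L / v = 152 / 12.98 = 11.71 days.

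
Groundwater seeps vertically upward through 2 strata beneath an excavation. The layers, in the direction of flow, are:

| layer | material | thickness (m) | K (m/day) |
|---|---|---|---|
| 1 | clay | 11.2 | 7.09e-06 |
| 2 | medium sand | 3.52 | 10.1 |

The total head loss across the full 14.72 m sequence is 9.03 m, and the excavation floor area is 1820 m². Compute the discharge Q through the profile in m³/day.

0.0104

Flow is perpendicular to layering, so the layers act in series and the equivalent K is the thickness-weighted harmonic mean.
Total thickness L = 11.2 + 3.52 = 14.72 m.
Σ(b_i/K_i) = 11.2/7.09e-06 + 3.52/10.1 = 1.580e+06 d.
K_eq = L / Σ(b_i/K_i) = 14.72 / 1.580e+06 = 9.318e-06 m/day.
Q = K_eq · A · (Δh/L) = 9.318e-06 × 1820 × (9.03/14.72) = 0.01040 m³/day.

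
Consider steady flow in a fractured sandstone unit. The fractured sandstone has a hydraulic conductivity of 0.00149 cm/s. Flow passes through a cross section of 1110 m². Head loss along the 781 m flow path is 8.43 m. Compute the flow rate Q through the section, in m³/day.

15.4

Convert K: 0.00149 cm/s × 864 = 1.287 m/day.
Hydraulic gradient i = Δh / L = 8.43 / 781 = 0.01079.
Darcy's law: Q = K · A · i = 1.287 × 1110 × 0.01079 = 15.42 m³/day.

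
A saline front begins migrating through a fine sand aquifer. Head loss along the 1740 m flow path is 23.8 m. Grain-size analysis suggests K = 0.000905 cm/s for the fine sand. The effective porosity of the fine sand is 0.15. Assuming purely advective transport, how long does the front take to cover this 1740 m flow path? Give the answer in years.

Convert K: 0.000905 cm/s × 864 = 0.7819 m/day.
Hydraulic gradient i = Δh / L = 23.8 / 1740 = 0.01368.
Darcy flux q = K · i = 0.7819 × 0.01368 = 0.01070 m/day.
Seepage velocity v = q / n_e = 0.01070 / 0.15 = 0.07130 m/day.
Travel time t = L / v = 1740 / 0.07130 = 24403 days = 66.81 years.

66.8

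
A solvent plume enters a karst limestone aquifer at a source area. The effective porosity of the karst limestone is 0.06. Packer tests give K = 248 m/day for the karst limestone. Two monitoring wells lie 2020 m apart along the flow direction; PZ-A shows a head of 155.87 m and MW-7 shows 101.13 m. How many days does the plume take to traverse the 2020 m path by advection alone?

Hydraulic gradient i = (155.87 − 101.13) / 2020 = 54.74 / 2020 = 0.02710.
Darcy flux q = K · i = 248.0 × 0.02710 = 6.721 m/day.
Seepage velocity v = q / n_e = 6.721 / 0.06 = 112.0 m/day.
Travel time t = L / v = 2020 / 112.0 = 18.03 days.

18.0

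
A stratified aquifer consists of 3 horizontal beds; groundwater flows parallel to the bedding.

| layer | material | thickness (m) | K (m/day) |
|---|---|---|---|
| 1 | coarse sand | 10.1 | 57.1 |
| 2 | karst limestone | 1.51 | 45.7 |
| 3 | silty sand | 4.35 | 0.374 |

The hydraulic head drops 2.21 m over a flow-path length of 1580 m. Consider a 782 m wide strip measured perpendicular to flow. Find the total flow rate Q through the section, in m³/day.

708

Flow is parallel to layering, so each bed carries its own Darcy discharge and the transmissivities add.
Σ(K_i·b_i) = 57.1×10.1 + 45.7×1.51 + 0.374×4.35 = 647.3 m²/day.
Hydraulic gradient i = Δh / L = 2.21 / 1580 = 0.001399.
Q = Σ(K_i·b_i) · W · i = 647.3 × 782 × 0.001399 = 708.1 m³/day.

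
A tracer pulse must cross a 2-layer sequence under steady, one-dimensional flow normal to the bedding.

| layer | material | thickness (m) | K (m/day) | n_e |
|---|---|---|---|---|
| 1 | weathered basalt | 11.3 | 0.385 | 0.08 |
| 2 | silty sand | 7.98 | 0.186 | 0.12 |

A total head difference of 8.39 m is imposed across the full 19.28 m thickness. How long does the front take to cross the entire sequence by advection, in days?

With flow normal to the layers, continuity requires the same specific discharge q through every layer.
Σ(b_i/K_i) = 11.3/0.385 + 7.98/0.186 = 72.25 d.
q = Δh / Σ(b_i/K_i) = 8.39 / 72.25 = 0.1161 m/day.
In each layer the seepage velocity is v_i = q/n_i, so the layer transit time is t_i = b_i·n_i / q:
  layer 1 (weathered basalt): t_1 = 11.3 × 0.08 / 0.1161 = 7.785 d
  layer 2 (silty sand): t_2 = 7.98 × 0.12 / 0.1161 = 8.247 d
Total t = Σ t_i = 16.03 days.

16.0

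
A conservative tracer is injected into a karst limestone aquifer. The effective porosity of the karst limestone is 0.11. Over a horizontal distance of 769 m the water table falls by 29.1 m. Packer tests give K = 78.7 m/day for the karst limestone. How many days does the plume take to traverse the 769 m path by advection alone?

Hydraulic gradient i = Δh / L = 29.1 / 769 = 0.03784.
Darcy flux q = K · i = 78.70 × 0.03784 = 2.978 m/day.
Seepage velocity v = q / n_e = 2.978 / 0.11 = 27.07 m/day.
Travel time t = L / v = 769 / 27.07 = 28.40 days.

28.4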